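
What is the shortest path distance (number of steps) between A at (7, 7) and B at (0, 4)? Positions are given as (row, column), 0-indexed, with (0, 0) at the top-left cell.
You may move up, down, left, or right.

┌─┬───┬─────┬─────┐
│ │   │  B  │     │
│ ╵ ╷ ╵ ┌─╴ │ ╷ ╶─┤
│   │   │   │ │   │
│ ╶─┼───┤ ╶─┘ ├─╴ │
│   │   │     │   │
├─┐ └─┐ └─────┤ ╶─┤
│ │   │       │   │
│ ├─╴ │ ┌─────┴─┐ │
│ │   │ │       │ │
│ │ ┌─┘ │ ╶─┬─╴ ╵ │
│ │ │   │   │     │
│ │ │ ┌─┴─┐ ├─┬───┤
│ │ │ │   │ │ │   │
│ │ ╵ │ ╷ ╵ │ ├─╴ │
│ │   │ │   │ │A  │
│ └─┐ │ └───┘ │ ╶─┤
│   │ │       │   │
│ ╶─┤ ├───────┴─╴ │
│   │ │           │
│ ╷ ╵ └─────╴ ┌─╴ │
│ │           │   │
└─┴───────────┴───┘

Finding path from (7, 7) to (0, 4):
Path: (7,7) → (8,7) → (8,8) → (9,8) → (9,7) → (9,6) → (10,6) → (10,5) → (10,4) → (10,3) → (10,2) → (9,2) → (8,2) → (7,2) → (7,1) → (6,1) → (5,1) → (4,1) → (4,2) → (3,2) → (3,1) → (2,1) → (2,0) → (1,0) → (1,1) → (0,1) → (0,2) → (1,2) → (1,3) → (0,3) → (0,4)
Distance: 30 steps

Solution:

┌─┬───┬─────┬─────┐
│ │↱ ↓│↱ B  │     │
│ ╵ ╷ ╵ ┌─╴ │ ╷ ╶─┤
│↱ ↑│↳ ↑│   │ │   │
│ ╶─┼───┤ ╶─┘ ├─╴ │
│↑ ↰│   │     │   │
├─┐ └─┐ └─────┤ ╶─┤
│ │↑ ↰│       │   │
│ ├─╴ │ ┌─────┴─┐ │
│ │↱ ↑│ │       │ │
│ │ ┌─┘ │ ╶─┬─╴ ╵ │
│ │↑│   │   │     │
│ │ │ ┌─┴─┐ ├─┬───┤
│ │↑│ │   │ │ │   │
│ │ ╵ │ ╷ ╵ │ ├─╴ │
│ │↑ ↰│ │   │ │A  │
│ └─┐ │ └───┘ │ ╶─┤
│   │↑│       │↳ ↓│
│ ╶─┤ ├───────┴─╴ │
│   │↑│      ↓ ← ↲│
│ ╷ ╵ └─────╴ ┌─╴ │
│ │  ↑ ← ← ← ↲│   │
└─┴───────────┴───┘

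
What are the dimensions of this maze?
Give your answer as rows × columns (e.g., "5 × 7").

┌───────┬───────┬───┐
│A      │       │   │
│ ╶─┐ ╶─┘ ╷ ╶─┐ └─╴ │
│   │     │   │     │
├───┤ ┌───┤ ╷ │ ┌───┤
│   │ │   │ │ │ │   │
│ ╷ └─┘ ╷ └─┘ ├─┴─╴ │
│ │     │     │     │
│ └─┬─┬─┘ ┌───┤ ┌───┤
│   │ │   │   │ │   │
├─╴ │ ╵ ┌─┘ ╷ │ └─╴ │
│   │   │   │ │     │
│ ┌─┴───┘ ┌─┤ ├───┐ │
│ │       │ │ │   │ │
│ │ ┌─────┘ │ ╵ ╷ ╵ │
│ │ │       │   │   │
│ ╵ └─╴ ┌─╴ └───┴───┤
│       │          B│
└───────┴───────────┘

Counting the maze dimensions:
Rows (vertical): 9
Columns (horizontal): 10
Dimensions: 9 × 10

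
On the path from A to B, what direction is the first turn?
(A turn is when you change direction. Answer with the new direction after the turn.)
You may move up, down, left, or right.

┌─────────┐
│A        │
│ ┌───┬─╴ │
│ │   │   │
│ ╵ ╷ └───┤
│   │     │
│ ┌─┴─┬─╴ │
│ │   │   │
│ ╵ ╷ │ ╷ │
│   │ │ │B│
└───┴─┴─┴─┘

Directions: down, down, right, up, right, down, right, right, down, down
First turn direction: right

Solution:

┌─────────┐
│A        │
│ ┌───┬─╴ │
│↓│↱ ↓│   │
│ ╵ ╷ └───┤
│↳ ↑│↳ → ↓│
│ ┌─┴─┬─╴ │
│ │   │  ↓│
│ ╵ ╷ │ ╷ │
│   │ │ │B│
└───┴─┴─┴─┘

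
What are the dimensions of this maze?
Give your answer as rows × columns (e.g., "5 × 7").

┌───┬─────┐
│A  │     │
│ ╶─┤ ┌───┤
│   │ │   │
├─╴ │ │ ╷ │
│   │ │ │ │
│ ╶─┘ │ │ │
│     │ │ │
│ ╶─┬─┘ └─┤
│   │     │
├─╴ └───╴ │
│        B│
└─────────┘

Counting the maze dimensions:
Rows (vertical): 6
Columns (horizontal): 5
Dimensions: 6 × 5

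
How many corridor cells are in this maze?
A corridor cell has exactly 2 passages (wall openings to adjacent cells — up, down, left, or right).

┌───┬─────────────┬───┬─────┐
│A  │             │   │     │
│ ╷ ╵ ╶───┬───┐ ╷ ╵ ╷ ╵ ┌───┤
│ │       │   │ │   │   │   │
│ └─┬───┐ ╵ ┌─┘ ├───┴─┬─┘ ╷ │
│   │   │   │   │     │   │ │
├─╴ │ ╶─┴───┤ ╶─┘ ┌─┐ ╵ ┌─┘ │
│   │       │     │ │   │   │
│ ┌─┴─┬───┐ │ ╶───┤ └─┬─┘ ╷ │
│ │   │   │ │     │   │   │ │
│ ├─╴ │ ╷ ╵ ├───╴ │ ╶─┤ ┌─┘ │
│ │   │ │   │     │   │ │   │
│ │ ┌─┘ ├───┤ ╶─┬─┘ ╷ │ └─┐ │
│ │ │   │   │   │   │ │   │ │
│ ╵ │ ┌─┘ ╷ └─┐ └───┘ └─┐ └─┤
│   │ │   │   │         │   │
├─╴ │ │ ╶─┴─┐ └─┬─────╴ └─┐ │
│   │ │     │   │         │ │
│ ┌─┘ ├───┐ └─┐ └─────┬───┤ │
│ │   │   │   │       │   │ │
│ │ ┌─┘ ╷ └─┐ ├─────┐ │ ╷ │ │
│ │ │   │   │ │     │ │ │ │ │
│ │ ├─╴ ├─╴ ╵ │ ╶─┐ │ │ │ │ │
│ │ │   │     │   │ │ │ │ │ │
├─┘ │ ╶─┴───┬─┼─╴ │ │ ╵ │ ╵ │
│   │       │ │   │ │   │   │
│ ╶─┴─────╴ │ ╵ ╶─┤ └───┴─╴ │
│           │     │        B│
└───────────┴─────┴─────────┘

Counting cells with exactly 2 passages:
Total corridor cells: 166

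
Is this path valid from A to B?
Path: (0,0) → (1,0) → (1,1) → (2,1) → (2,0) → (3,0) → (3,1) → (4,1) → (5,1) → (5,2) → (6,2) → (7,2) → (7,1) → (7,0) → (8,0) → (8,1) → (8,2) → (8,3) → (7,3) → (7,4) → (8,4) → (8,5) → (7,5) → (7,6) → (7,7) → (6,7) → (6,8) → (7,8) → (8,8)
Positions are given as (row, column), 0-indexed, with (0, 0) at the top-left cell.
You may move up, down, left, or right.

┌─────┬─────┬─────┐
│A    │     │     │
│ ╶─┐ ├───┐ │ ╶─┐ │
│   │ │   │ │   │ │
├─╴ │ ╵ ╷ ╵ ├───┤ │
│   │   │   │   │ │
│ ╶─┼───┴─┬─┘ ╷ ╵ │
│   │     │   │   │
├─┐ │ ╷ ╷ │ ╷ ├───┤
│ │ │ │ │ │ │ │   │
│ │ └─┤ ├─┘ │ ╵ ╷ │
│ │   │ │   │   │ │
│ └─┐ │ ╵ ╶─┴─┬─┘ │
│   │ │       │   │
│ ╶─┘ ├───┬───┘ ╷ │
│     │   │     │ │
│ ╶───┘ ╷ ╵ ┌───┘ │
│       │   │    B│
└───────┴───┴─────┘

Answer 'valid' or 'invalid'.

Checking path validity:
Result: All consecutive moves are passable.

valid

Correct solution:

┌─────┬─────┬─────┐
│A    │     │     │
│ ╶─┐ ├───┐ │ ╶─┐ │
│↳ ↓│ │   │ │   │ │
├─╴ │ ╵ ╷ ╵ ├───┤ │
│↓ ↲│   │   │   │ │
│ ╶─┼───┴─┬─┘ ╷ ╵ │
│↳ ↓│     │   │   │
├─┐ │ ╷ ╷ │ ╷ ├───┤
│ │↓│ │ │ │ │ │   │
│ │ └─┤ ├─┘ │ ╵ ╷ │
│ │↳ ↓│ │   │   │ │
│ └─┐ │ ╵ ╶─┴─┬─┘ │
│   │↓│       │↱ ↓│
│ ╶─┘ ├───┬───┘ ╷ │
│↓ ← ↲│↱ ↓│↱ → ↑│↓│
│ ╶───┘ ╷ ╵ ┌───┘ │
│↳ → → ↑│↳ ↑│    B│
└───────┴───┴─────┘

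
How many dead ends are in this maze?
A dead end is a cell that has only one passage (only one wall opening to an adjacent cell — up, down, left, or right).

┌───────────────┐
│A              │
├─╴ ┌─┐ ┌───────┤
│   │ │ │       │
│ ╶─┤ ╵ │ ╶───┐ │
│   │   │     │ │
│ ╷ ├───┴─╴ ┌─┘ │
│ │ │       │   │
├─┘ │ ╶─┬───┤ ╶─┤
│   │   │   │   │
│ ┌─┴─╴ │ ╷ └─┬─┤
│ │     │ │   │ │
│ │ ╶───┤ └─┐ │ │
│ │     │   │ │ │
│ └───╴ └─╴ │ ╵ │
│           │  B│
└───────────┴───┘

Checking each cell for number of passages:

Dead ends found at positions:
  (0, 0)
  (0, 7)
  (1, 2)
  (2, 6)
  (3, 0)
  (4, 7)
  (5, 7)
Total dead ends: 7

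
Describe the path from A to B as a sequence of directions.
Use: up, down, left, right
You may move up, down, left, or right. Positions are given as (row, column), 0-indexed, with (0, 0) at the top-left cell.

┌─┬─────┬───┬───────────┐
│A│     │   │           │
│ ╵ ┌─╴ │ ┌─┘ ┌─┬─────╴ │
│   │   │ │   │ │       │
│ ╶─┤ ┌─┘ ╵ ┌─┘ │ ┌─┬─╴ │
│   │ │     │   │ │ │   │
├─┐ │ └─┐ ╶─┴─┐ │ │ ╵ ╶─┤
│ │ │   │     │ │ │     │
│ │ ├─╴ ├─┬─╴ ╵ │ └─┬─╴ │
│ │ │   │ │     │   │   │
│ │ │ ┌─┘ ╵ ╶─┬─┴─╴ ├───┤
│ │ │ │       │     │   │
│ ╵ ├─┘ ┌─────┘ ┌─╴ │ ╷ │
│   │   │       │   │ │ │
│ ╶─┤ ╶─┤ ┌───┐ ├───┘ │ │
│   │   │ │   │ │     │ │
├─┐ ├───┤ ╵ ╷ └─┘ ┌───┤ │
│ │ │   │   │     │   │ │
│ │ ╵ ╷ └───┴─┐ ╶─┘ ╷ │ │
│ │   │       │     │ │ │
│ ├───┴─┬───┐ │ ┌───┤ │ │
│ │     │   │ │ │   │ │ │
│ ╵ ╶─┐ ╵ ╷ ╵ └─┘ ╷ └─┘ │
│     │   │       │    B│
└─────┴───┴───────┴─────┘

Finding the path and converting it to directions:
Path through cells: (0,0) → (1,0) → (2,0) → (2,1) → (3,1) → (4,1) → (5,1) → (6,1) → (6,0) → (7,0) → (7,1) → (8,1) → (9,1) → (9,2) → (8,2) → (8,3) → (9,3) → (9,4) → (9,5) → (9,6) → (10,6) → (11,6) → (11,7) → (11,8) → (10,8) → (10,9) → (11,9) → (11,10) → (11,11)
Directions: down, down, right, down, down, down, down, left, down, right, down, down, right, up, right, down, right, right, right, down, down, right, right, up, right, down, right, right

Solution:

┌─┬─────┬───┬───────────┐
│A│     │   │           │
│ ╵ ┌─╴ │ ┌─┘ ┌─┬─────╴ │
│↓  │   │ │   │ │       │
│ ╶─┤ ┌─┘ ╵ ┌─┘ │ ┌─┬─╴ │
│↳ ↓│ │     │   │ │ │   │
├─┐ │ └─┐ ╶─┴─┐ │ │ ╵ ╶─┤
│ │↓│   │     │ │ │     │
│ │ ├─╴ ├─┬─╴ ╵ │ └─┬─╴ │
│ │↓│   │ │     │   │   │
│ │ │ ┌─┘ ╵ ╶─┬─┴─╴ ├───┤
│ │↓│ │       │     │   │
│ ╵ ├─┘ ┌─────┘ ┌─╴ │ ╷ │
│↓ ↲│   │       │   │ │ │
│ ╶─┤ ╶─┤ ┌───┐ ├───┘ │ │
│↳ ↓│   │ │   │ │     │ │
├─┐ ├───┤ ╵ ╷ └─┘ ┌───┤ │
│ │↓│↱ ↓│   │     │   │ │
│ │ ╵ ╷ └───┴─┐ ╶─┘ ╷ │ │
│ │↳ ↑│↳ → → ↓│     │ │ │
│ ├───┴─┬───┐ │ ┌───┤ │ │
│ │     │   │↓│ │↱ ↓│ │ │
│ ╵ ╶─┐ ╵ ╷ ╵ └─┘ ╷ └─┘ │
│     │   │  ↳ → ↑│↳ → B│
└─────┴───┴───────┴─────┘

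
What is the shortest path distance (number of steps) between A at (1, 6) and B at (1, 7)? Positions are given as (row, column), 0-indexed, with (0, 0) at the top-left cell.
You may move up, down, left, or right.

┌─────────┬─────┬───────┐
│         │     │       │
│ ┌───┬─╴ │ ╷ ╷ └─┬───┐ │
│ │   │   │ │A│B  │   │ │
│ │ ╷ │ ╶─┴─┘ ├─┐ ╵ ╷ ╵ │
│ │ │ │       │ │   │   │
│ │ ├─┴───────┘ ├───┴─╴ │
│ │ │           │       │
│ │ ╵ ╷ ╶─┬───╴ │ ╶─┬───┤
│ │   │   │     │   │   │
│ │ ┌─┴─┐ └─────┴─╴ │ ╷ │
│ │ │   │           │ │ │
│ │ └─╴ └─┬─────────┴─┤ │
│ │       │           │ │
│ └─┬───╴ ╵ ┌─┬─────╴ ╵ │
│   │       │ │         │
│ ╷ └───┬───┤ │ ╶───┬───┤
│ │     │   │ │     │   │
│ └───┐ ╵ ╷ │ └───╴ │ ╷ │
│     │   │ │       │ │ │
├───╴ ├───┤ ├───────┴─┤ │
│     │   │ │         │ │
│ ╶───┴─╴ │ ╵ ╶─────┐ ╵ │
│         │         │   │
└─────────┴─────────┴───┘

Finding path from (1, 6) to (1, 7):
Path: (1,6) → (0,6) → (0,7) → (1,7)
Distance: 3 steps

Solution:

┌─────────┬─────┬───────┐
│         │  ↱ ↓│       │
│ ┌───┬─╴ │ ╷ ╷ └─┬───┐ │
│ │   │   │ │A│B  │   │ │
│ │ ╷ │ ╶─┴─┘ ├─┐ ╵ ╷ ╵ │
│ │ │ │       │ │   │   │
│ │ ├─┴───────┘ ├───┴─╴ │
│ │ │           │       │
│ │ ╵ ╷ ╶─┬───╴ │ ╶─┬───┤
│ │   │   │     │   │   │
│ │ ┌─┴─┐ └─────┴─╴ │ ╷ │
│ │ │   │           │ │ │
│ │ └─╴ └─┬─────────┴─┤ │
│ │       │           │ │
│ └─┬───╴ ╵ ┌─┬─────╴ ╵ │
│   │       │ │         │
│ ╷ └───┬───┤ │ ╶───┬───┤
│ │     │   │ │     │   │
│ └───┐ ╵ ╷ │ └───╴ │ ╷ │
│     │   │ │       │ │ │
├───╴ ├───┤ ├───────┴─┤ │
│     │   │ │         │ │
│ ╶───┴─╴ │ ╵ ╶─────┐ ╵ │
│         │         │   │
└─────────┴─────────┴───┘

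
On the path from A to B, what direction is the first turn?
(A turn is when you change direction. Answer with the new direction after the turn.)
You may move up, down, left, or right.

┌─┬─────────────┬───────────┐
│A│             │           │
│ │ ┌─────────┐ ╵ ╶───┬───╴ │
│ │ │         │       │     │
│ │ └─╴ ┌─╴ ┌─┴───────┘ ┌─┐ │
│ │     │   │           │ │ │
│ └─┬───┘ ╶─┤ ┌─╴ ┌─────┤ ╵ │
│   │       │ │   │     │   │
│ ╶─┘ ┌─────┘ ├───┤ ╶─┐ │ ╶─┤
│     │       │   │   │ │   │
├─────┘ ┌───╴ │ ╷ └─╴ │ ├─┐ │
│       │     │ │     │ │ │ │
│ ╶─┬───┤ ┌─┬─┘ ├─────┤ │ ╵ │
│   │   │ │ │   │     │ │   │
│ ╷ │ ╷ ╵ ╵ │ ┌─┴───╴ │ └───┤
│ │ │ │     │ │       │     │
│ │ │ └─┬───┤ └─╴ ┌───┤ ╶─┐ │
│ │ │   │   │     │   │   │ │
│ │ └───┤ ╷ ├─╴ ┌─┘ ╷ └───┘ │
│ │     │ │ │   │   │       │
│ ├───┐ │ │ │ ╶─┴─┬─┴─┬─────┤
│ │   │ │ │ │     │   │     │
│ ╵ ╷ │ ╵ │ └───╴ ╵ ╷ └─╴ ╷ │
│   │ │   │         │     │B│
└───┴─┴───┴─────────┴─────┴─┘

Directions: down, down, down, down, right, right, up, right, right, up, right, up, left, left, down, left, left, up, up, right, right, right, right, right, right, down, right, up, right, right, right, right, right, down, left, left, down, left, left, left, left, left, down, down, left, left, left, down, left, left, left, down, right, down, down, down, right, right, down, down, right, up, up, up, right, down, down, down, right, right, right, right, up, right, down, right, right, up, right, down
First turn direction: right

Solution:

┌─┬─────────────┬───────────┐
│A│↱ → → → → → ↓│↱ → → → → ↓│
│ │ ┌─────────┐ ╵ ╶───┬───╴ │
│↓│↑│  ↓ ← ↰  │↳ ↑    │↓ ← ↲│
│ │ └─╴ ┌─╴ ┌─┴───────┘ ┌─┐ │
│↓│↑ ← ↲│↱ ↑│↓ ← ← ← ← ↲│ │ │
│ └─┬───┘ ╶─┤ ┌─╴ ┌─────┤ ╵ │
│↓  │↱ → ↑  │↓│   │     │   │
│ ╶─┘ ┌─────┘ ├───┤ ╶─┐ │ ╶─┤
│↳ → ↑│↓ ← ← ↲│   │   │ │   │
├─────┘ ┌───╴ │ ╷ └─╴ │ ├─┐ │
│↓ ← ← ↲│     │ │     │ │ │ │
│ ╶─┬───┤ ┌─┬─┘ ├─────┤ │ ╵ │
│↳ ↓│   │ │ │   │     │ │   │
│ ╷ │ ╷ ╵ ╵ │ ┌─┴───╴ │ └───┤
│ │↓│ │     │ │       │     │
│ │ │ └─┬───┤ └─╴ ┌───┤ ╶─┐ │
│ │↓│   │↱ ↓│     │   │   │ │
│ │ └───┤ ╷ ├─╴ ┌─┘ ╷ └───┘ │
│ │↳ → ↓│↑│↓│   │   │       │
│ ├───┐ │ │ │ ╶─┴─┬─┴─┬─────┤
│ │   │↓│↑│↓│     │↱ ↓│  ↱ ↓│
│ ╵ ╷ │ ╵ │ └───╴ ╵ ╷ └─╴ ╷ │
│   │ │↳ ↑│↳ → → → ↑│↳ → ↑│B│
└───┴─┴───┴─────────┴─────┴─┘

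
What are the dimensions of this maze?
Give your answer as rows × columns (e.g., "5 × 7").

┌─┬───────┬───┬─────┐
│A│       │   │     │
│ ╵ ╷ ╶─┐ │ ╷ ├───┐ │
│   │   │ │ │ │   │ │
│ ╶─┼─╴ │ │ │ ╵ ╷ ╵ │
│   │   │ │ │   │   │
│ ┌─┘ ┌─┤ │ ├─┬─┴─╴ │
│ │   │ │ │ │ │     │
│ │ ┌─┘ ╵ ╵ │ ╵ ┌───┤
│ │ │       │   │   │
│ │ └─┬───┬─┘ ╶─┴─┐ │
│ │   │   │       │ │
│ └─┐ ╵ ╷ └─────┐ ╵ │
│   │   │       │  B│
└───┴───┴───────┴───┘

Counting the maze dimensions:
Rows (vertical): 7
Columns (horizontal): 10
Dimensions: 7 × 10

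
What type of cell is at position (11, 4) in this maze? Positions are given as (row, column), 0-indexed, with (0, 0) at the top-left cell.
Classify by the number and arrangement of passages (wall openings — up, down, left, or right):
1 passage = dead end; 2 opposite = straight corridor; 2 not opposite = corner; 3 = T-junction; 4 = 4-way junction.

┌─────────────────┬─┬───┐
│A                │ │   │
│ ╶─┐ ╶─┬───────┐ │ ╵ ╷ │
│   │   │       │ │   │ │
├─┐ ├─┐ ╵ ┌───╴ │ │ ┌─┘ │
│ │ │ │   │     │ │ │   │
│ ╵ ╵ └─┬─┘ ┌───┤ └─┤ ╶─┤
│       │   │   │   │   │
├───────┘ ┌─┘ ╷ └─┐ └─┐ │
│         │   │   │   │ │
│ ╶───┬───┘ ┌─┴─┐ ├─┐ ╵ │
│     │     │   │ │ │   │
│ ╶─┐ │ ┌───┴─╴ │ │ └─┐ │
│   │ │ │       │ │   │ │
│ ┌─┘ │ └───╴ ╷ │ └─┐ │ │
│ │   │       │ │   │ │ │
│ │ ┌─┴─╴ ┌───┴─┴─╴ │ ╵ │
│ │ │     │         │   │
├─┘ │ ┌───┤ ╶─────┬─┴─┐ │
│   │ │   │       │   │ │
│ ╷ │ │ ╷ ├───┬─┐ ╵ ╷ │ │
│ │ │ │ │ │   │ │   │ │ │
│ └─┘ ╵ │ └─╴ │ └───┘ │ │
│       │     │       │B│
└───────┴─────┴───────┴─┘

Checking cell at (11, 4):
Number of passages: 2
Cell type: corner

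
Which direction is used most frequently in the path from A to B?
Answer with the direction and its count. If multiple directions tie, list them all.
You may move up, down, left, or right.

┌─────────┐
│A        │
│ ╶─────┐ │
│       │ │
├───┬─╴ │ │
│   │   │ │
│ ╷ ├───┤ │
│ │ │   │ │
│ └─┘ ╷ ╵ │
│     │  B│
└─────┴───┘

Directions: right, right, right, right, down, down, down, down
Counts: {'right': 4, 'down': 4}
Most common: down and right (tied at 4 times each)

Solution:

┌─────────┐
│A → → → ↓│
│ ╶─────┐ │
│       │↓│
├───┬─╴ │ │
│   │   │↓│
│ ╷ ├───┤ │
│ │ │   │↓│
│ └─┘ ╷ ╵ │
│     │  B│
└─────┴───┘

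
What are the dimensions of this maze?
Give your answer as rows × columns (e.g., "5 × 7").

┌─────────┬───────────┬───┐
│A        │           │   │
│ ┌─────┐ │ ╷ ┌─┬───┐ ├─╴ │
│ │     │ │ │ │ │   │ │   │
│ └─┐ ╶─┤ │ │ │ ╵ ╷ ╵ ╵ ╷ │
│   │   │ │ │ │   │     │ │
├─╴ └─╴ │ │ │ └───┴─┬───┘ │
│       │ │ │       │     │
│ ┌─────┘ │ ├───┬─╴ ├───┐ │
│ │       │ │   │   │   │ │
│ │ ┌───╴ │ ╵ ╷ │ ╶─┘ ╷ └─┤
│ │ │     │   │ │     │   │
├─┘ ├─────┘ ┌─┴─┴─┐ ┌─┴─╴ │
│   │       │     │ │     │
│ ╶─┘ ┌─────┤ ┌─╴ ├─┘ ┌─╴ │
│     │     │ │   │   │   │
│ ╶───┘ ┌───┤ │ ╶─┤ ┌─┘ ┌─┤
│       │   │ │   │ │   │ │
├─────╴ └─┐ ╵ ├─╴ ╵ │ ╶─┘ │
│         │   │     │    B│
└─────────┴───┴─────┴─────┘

Counting the maze dimensions:
Rows (vertical): 10
Columns (horizontal): 13
Dimensions: 10 × 13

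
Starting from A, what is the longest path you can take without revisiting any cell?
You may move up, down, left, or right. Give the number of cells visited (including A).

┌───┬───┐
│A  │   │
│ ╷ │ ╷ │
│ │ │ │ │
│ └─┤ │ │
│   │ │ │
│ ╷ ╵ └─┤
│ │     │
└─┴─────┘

Finding longest simple path using DFS:
Start: (0, 0)
Longest path visits 12 cells
Path: A → down → down → right → down → right → up → up → up → right → down → down

Solution:

┌───┬───┐
│A  │↱ ↓│
│ ╷ │ ╷ │
│↓│ │↑│↓│
│ └─┤ │ │
│↳ ↓│↑│B│
│ ╷ ╵ └─┤
│ │↳ ↑  │
└─┴─────┘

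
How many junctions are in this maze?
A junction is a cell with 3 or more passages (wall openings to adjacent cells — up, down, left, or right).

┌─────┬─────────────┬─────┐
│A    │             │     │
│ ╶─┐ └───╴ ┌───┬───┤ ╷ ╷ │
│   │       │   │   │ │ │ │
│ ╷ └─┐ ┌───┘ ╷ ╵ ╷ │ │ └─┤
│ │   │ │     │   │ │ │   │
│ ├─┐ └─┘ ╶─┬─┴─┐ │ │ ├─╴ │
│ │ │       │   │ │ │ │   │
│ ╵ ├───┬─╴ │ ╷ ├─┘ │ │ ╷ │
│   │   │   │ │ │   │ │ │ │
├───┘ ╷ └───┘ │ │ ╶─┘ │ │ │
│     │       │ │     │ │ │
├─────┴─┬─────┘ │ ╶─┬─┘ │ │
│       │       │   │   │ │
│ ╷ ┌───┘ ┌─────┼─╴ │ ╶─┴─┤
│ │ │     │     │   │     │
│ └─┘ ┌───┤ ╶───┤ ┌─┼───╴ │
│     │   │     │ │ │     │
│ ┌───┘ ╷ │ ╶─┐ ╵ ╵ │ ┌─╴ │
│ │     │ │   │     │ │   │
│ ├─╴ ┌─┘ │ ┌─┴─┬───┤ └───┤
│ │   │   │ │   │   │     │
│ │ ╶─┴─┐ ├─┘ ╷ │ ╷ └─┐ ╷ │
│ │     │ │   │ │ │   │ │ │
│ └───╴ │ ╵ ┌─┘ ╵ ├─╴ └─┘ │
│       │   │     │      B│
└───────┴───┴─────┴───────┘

Checking each cell for number of passages:

Junctions found (3+ passages):
  (0, 5): 3 passages
  (0, 11): 3 passages
  (1, 0): 3 passages
  (1, 3): 3 passages
  (2, 8): 3 passages
  (3, 4): 3 passages
  (3, 12): 3 passages
  (5, 8): 3 passages
  (6, 1): 3 passages
  (8, 0): 3 passages
  (8, 5): 3 passages
  (8, 12): 3 passages
  (9, 2): 3 passages
  (9, 5): 3 passages
  (9, 8): 3 passages
  (10, 4): 3 passages
  (10, 11): 3 passages
  (12, 7): 3 passages
  (12, 10): 3 passages
Total junctions: 19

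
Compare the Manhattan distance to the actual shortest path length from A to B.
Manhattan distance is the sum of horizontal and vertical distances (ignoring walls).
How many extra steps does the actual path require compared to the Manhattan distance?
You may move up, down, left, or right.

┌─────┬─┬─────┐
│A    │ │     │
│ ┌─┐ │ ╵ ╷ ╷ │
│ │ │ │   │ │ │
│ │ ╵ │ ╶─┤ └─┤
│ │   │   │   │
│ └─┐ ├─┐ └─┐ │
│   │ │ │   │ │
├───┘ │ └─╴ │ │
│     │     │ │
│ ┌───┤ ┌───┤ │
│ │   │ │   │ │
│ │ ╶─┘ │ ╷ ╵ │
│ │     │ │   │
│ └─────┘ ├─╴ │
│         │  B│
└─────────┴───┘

Manhattan distance: |7 - 0| + |6 - 0| = 13
Actual path length: 21
Extra steps: 21 - 13 = 8

Solution:

┌─────┬─┬─────┐
│A → ↓│ │     │
│ ┌─┐ │ ╵ ╷ ╷ │
│ │ │↓│   │ │ │
│ │ ╵ │ ╶─┤ └─┤
│ │  ↓│   │   │
│ └─┐ ├─┐ └─┐ │
│   │↓│ │   │ │
├───┘ │ └─╴ │ │
│↓ ← ↲│     │ │
│ ┌───┤ ┌───┤ │
│↓│   │ │↱ ↓│ │
│ │ ╶─┘ │ ╷ ╵ │
│↓│     │↑│↳ ↓│
│ └─────┘ ├─╴ │
│↳ → → → ↑│  B│
└─────────┴───┘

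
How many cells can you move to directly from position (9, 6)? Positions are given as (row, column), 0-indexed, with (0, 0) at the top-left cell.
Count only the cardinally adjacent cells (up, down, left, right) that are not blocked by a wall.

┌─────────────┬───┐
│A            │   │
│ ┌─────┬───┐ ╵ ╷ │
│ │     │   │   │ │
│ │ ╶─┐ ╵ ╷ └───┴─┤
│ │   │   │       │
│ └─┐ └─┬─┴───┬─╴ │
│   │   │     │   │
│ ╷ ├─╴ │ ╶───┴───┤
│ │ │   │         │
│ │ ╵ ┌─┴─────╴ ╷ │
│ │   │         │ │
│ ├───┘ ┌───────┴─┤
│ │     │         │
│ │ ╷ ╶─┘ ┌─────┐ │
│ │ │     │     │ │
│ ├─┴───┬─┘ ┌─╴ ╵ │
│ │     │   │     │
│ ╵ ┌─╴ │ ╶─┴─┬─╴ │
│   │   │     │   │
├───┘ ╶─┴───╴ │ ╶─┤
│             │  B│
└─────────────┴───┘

Checking passable neighbors of (9, 6):
Neighbors: (10, 6), (9, 5)
Count: 2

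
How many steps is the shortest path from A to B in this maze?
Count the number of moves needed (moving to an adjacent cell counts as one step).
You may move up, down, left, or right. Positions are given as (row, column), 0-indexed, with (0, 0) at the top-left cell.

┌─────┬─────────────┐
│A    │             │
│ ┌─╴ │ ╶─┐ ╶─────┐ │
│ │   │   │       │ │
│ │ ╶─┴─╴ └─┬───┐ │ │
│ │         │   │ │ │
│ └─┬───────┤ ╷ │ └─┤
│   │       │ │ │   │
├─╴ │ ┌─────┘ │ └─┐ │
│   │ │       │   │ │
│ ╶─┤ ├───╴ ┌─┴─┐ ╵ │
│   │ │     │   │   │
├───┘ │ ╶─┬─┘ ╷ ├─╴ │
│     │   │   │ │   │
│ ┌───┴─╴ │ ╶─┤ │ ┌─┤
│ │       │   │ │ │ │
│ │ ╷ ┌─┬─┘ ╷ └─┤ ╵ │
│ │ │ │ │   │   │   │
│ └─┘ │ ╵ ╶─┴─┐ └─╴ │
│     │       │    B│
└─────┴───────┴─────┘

Using BFS to find shortest path:
Start: (0, 0), End: (9, 9)
Path found:
(0,0) → (0,1) → (0,2) → (1,2) → (1,1) → (2,1) → (2,2) → (2,3) → (2,4) → (1,4) → (1,3) → (0,3) → (0,4) → (0,5) → (1,5) → (1,6) → (1,7) → (1,8) → (2,8) → (3,8) → (3,9) → (4,9) → (5,9) → (6,9) → (6,8) → (7,8) → (8,8) → (8,9) → (9,9)
Number of steps: 28

Solution:

┌─────┬─────────────┐
│A → ↓│↱ → ↓        │
│ ┌─╴ │ ╶─┐ ╶─────┐ │
│ │↓ ↲│↑ ↰│↳ → → ↓│ │
│ │ ╶─┴─╴ └─┬───┐ │ │
│ │↳ → → ↑  │   │↓│ │
│ └─┬───────┤ ╷ │ └─┤
│   │       │ │ │↳ ↓│
├─╴ │ ┌─────┘ │ └─┐ │
│   │ │       │   │↓│
│ ╶─┤ ├───╴ ┌─┴─┐ ╵ │
│   │ │     │   │  ↓│
├───┘ │ ╶─┬─┘ ╷ ├─╴ │
│     │   │   │ │↓ ↲│
│ ┌───┴─╴ │ ╶─┤ │ ┌─┤
│ │       │   │ │↓│ │
│ │ ╷ ┌─┬─┘ ╷ └─┤ ╵ │
│ │ │ │ │   │   │↳ ↓│
│ └─┘ │ ╵ ╶─┴─┐ └─╴ │
│     │       │    B│
└─────┴───────┴─────┘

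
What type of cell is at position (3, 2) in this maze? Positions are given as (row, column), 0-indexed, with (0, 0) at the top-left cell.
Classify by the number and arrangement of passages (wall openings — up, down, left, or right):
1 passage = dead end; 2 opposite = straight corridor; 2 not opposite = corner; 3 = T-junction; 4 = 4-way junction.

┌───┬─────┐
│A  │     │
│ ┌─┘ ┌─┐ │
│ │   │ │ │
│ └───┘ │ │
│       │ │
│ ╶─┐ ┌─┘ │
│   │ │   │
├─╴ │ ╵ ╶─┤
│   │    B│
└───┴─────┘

Checking cell at (3, 2):
Number of passages: 2
Cell type: straight corridor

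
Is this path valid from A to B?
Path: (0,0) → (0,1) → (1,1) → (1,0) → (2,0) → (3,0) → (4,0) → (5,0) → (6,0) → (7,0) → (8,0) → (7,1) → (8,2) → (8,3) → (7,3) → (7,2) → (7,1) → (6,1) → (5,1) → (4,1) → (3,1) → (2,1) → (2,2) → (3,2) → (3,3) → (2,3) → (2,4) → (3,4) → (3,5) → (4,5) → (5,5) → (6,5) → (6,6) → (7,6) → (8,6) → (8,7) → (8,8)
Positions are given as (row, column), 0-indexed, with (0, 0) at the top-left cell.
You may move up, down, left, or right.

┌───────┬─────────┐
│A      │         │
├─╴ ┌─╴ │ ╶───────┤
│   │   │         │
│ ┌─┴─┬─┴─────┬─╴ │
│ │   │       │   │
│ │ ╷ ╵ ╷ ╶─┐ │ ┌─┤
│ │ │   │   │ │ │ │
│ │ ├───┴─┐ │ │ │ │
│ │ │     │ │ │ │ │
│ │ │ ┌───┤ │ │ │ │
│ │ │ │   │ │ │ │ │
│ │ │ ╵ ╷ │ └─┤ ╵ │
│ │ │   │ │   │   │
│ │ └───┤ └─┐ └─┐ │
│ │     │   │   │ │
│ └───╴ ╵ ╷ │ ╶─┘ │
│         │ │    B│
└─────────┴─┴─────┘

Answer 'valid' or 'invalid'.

Checking path validity:
Result: Invalid move at step 11: cannot move from (8, 0) to (7, 1).

invalid

Correct solution:

┌───────┬─────────┐
│A ↓    │         │
├─╴ ┌─╴ │ ╶───────┤
│↓ ↲│   │         │
│ ┌─┴─┬─┴─────┬─╴ │
│↓│↱ ↓│↱ ↓    │   │
│ │ ╷ ╵ ╷ ╶─┐ │ ┌─┤
│↓│↑│↳ ↑│↳ ↓│ │ │ │
│ │ ├───┴─┐ │ │ │ │
│↓│↑│     │↓│ │ │ │
│ │ │ ┌───┤ │ │ │ │
│↓│↑│ │   │↓│ │ │ │
│ │ │ ╵ ╷ │ └─┤ ╵ │
│↓│↑│   │ │↳ ↓│   │
│ │ └───┤ └─┐ └─┐ │
│↓│↑ ← ↰│   │↓  │ │
│ └───╴ ╵ ╷ │ ╶─┘ │
│↳ → → ↑  │ │↳ → B│
└─────────┴─┴─────┘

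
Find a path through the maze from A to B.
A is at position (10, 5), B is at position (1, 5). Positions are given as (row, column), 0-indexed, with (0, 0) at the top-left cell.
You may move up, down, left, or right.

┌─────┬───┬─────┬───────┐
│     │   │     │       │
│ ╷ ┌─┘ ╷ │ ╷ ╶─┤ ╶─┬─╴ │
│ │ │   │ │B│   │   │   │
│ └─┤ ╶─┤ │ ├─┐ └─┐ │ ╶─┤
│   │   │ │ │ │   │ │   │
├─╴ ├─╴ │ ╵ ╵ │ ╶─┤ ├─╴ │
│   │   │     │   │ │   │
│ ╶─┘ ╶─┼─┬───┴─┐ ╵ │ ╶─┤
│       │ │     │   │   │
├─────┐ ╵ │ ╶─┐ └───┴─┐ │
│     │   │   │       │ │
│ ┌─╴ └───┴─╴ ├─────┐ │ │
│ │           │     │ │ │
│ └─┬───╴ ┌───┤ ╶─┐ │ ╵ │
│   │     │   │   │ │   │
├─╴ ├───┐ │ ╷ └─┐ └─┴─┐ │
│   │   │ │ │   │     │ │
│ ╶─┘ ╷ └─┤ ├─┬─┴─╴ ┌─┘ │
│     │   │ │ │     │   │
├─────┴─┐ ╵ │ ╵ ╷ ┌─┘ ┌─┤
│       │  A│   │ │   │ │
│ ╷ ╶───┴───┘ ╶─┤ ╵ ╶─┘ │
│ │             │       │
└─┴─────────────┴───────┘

Finding the shortest path from (10, 5) to (1, 5):
Path length: 61 steps
Directions: left → up → left → up → left → down → left → left → up → right → up → left → up → up → right → right → down → right → right → right → right → up → left → up → right → right → down → right → right → right → down → down → right → up → up → up → left → up → right → up → left → up → right → up → left → left → left → down → right → down → down → down → left → up → left → up → up → left → up → left → down

Solution:

┌─────┬───┬─────┬───────┐
│     │   │↓ ↰  │↓ ← ← ↰│
│ ╷ ┌─┘ ╷ │ ╷ ╶─┤ ╶─┬─╴ │
│ │ │   │ │B│↑ ↰│↳ ↓│↱ ↑│
│ └─┤ ╶─┤ │ ├─┐ └─┐ │ ╶─┤
│   │   │ │ │ │↑  │↓│↑ ↰│
├─╴ ├─╴ │ ╵ ╵ │ ╶─┤ ├─╴ │
│   │   │     │↑ ↰│↓│↱ ↑│
│ ╶─┘ ╶─┼─┬───┴─┐ ╵ │ ╶─┤
│       │ │↱ → ↓│↑ ↲│↑ ↰│
├─────┐ ╵ │ ╶─┐ └───┴─┐ │
│↱ → ↓│   │↑ ↰│↳ → → ↓│↑│
│ ┌─╴ └───┴─╴ ├─────┐ │ │
│↑│  ↳ → → → ↑│     │↓│↑│
│ └─┬───╴ ┌───┤ ╶─┐ │ ╵ │
│↑ ↰│     │   │   │ │↳ ↑│
├─╴ ├───┐ │ ╷ └─┐ └─┴─┐ │
│↱ ↑│↓ ↰│ │ │   │     │ │
│ ╶─┘ ╷ └─┤ ├─┬─┴─╴ ┌─┘ │
│↑ ← ↲│↑ ↰│ │ │     │   │
├─────┴─┐ ╵ │ ╵ ╷ ┌─┘ ┌─┤
│       │↑ A│   │ │   │ │
│ ╷ ╶───┴───┘ ╶─┤ ╵ ╶─┘ │
│ │             │       │
└─┴─────────────┴───────┘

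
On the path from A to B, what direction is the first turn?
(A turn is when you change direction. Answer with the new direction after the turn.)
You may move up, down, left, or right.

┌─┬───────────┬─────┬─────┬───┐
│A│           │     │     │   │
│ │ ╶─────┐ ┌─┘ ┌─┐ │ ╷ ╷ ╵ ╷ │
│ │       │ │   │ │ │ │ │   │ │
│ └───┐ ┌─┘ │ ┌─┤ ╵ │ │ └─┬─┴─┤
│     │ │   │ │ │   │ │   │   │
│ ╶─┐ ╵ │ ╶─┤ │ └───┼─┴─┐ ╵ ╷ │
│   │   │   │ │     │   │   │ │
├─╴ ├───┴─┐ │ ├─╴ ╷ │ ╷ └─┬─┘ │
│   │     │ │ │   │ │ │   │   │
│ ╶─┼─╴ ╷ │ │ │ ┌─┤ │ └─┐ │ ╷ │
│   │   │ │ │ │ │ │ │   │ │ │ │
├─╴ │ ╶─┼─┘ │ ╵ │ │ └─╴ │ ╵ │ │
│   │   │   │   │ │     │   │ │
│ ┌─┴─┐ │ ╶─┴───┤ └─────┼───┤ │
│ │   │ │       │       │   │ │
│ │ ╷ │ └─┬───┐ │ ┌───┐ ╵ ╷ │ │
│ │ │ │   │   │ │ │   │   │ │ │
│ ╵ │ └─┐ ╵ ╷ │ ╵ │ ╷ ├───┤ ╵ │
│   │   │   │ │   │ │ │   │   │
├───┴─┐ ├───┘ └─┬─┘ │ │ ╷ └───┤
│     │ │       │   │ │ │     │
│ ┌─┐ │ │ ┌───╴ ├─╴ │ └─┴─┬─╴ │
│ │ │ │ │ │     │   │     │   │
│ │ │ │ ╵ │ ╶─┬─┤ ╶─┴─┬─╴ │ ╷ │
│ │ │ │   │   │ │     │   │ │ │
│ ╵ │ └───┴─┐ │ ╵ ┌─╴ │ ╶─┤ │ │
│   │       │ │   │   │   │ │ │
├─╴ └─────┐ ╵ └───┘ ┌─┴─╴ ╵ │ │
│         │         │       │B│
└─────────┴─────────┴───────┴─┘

Directions: down, down, down, right, down, left, down, right, down, left, down, down, down, right, up, up, right, down, down, right, down, down, down, right, up, up, right, right, right, down, left, left, down, right, down, down, right, right, right, up, right, up, left, left, up, right, up, up, up, right, down, down, down, right, right, down, left, down, right, down, right, up, up, up, right, down, down, down
First turn direction: right

Solution:

┌─┬───────────┬─────┬─────┬───┐
│A│           │     │     │   │
│ │ ╶─────┐ ┌─┘ ┌─┐ │ ╷ ╷ ╵ ╷ │
│↓│       │ │   │ │ │ │ │   │ │
│ └───┐ ┌─┘ │ ┌─┤ ╵ │ │ └─┬─┴─┤
│↓    │ │   │ │ │   │ │   │   │
│ ╶─┐ ╵ │ ╶─┤ │ └───┼─┴─┐ ╵ ╷ │
│↳ ↓│   │   │ │     │   │   │ │
├─╴ ├───┴─┐ │ ├─╴ ╷ │ ╷ └─┬─┘ │
│↓ ↲│     │ │ │   │ │ │   │   │
│ ╶─┼─╴ ╷ │ │ │ ┌─┤ │ └─┐ │ ╷ │
│↳ ↓│   │ │ │ │ │ │ │   │ │ │ │
├─╴ │ ╶─┼─┘ │ ╵ │ │ └─╴ │ ╵ │ │
│↓ ↲│   │   │   │ │     │   │ │
│ ┌─┴─┐ │ ╶─┴───┤ └─────┼───┤ │
│↓│↱ ↓│ │       │       │   │ │
│ │ ╷ │ └─┬───┐ │ ┌───┐ ╵ ╷ │ │
│↓│↑│↓│   │   │ │ │↱ ↓│   │ │ │
│ ╵ │ └─┐ ╵ ╷ │ ╵ │ ╷ ├───┤ ╵ │
│↳ ↑│↳ ↓│   │ │   │↑│↓│   │   │
├───┴─┐ ├───┘ └─┬─┘ │ │ ╷ └───┤
│     │↓│↱ → → ↓│  ↑│↓│ │     │
│ ┌─┐ │ │ ┌───╴ ├─╴ │ └─┴─┬─╴ │
│ │ │ │↓│↑│↓ ← ↲│↱ ↑│↳ → ↓│↱ ↓│
│ │ │ │ ╵ │ ╶─┬─┤ ╶─┴─┬─╴ │ ╷ │
│ │ │ │↳ ↑│↳ ↓│ │↑ ← ↰│↓ ↲│↑│↓│
│ ╵ │ └───┴─┐ │ ╵ ┌─╴ │ ╶─┤ │ │
│   │       │↓│   │↱ ↑│↳ ↓│↑│↓│
├─╴ └─────┐ ╵ └───┘ ┌─┴─╴ ╵ │ │
│         │  ↳ → → ↑│    ↳ ↑│B│
└─────────┴─────────┴───────┴─┘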